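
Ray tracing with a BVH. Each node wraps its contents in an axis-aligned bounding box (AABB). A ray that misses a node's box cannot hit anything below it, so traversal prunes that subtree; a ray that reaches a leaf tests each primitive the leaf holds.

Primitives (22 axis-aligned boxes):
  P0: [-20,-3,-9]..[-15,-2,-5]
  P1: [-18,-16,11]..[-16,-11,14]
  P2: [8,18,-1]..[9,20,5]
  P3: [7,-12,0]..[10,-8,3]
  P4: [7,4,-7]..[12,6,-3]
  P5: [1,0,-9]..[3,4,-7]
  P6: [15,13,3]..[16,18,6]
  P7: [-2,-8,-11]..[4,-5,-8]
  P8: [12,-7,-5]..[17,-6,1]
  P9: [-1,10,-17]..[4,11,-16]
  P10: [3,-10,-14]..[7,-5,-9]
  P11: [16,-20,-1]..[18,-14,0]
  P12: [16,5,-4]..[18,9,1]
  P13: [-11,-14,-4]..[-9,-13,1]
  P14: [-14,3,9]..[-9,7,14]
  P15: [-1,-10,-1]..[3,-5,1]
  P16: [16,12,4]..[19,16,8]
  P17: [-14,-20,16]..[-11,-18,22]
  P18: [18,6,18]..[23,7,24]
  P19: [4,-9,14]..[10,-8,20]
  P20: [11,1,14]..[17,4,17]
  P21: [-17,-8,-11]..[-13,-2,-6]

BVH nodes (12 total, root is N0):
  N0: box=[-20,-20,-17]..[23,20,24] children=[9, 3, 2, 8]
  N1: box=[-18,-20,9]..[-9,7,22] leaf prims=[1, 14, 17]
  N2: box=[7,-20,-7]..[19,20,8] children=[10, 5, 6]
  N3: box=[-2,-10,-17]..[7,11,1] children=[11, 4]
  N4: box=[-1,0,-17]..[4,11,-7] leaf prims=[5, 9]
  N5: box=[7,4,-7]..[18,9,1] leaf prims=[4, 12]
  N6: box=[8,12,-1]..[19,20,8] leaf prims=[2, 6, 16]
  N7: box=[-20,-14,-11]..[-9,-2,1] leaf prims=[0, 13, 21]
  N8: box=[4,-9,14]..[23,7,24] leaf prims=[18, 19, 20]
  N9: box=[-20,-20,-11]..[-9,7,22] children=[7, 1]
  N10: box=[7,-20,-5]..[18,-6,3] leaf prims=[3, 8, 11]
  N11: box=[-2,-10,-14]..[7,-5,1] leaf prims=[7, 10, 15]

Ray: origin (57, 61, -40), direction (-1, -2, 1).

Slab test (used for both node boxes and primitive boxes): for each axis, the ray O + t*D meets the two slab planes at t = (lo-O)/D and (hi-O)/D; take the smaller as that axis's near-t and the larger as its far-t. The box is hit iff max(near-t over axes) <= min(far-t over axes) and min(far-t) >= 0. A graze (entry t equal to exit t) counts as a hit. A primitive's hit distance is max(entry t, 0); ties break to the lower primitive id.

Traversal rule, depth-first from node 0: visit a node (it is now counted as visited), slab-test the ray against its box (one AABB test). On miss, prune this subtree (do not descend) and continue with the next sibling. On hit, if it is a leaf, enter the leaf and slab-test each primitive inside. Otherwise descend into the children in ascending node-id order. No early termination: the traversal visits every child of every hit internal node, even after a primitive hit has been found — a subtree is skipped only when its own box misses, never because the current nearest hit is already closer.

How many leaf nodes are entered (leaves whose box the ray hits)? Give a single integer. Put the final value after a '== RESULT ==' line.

Trace the traversal:
N0 x:[34,77] y:[41/2,81/2] z:[23,64] -> hit [34,81/2], descend [2, 3, 8, 9]
  N2 x:[38,50] y:[41/2,81/2] z:[33,48] -> hit [38,81/2], descend [5, 6, 10]
    N5 x:[39,50] y:[26,57/2] z:[33,41] -> miss, prune
    N6 x:[38,49] y:[41/2,49/2] z:[39,48] -> miss, prune
    N10 x:[39,50] y:[67/2,81/2] z:[35,43] -> hit [39,81/2] leaf, test {P3(miss), P8(miss), P11@t=39}
  N3 x:[50,59] y:[25,71/2] z:[23,41] -> miss, prune
  N8 x:[34,53] y:[27,35] z:[54,64] -> miss, prune
  N9 x:[66,77] y:[27,81/2] z:[29,62] -> miss, prune

Visited [0, 2, 5, 6, 10, 3, 8, 9]. Tests: 8 box, 1 leaf. Nearest: P11.

== RESULT ==
1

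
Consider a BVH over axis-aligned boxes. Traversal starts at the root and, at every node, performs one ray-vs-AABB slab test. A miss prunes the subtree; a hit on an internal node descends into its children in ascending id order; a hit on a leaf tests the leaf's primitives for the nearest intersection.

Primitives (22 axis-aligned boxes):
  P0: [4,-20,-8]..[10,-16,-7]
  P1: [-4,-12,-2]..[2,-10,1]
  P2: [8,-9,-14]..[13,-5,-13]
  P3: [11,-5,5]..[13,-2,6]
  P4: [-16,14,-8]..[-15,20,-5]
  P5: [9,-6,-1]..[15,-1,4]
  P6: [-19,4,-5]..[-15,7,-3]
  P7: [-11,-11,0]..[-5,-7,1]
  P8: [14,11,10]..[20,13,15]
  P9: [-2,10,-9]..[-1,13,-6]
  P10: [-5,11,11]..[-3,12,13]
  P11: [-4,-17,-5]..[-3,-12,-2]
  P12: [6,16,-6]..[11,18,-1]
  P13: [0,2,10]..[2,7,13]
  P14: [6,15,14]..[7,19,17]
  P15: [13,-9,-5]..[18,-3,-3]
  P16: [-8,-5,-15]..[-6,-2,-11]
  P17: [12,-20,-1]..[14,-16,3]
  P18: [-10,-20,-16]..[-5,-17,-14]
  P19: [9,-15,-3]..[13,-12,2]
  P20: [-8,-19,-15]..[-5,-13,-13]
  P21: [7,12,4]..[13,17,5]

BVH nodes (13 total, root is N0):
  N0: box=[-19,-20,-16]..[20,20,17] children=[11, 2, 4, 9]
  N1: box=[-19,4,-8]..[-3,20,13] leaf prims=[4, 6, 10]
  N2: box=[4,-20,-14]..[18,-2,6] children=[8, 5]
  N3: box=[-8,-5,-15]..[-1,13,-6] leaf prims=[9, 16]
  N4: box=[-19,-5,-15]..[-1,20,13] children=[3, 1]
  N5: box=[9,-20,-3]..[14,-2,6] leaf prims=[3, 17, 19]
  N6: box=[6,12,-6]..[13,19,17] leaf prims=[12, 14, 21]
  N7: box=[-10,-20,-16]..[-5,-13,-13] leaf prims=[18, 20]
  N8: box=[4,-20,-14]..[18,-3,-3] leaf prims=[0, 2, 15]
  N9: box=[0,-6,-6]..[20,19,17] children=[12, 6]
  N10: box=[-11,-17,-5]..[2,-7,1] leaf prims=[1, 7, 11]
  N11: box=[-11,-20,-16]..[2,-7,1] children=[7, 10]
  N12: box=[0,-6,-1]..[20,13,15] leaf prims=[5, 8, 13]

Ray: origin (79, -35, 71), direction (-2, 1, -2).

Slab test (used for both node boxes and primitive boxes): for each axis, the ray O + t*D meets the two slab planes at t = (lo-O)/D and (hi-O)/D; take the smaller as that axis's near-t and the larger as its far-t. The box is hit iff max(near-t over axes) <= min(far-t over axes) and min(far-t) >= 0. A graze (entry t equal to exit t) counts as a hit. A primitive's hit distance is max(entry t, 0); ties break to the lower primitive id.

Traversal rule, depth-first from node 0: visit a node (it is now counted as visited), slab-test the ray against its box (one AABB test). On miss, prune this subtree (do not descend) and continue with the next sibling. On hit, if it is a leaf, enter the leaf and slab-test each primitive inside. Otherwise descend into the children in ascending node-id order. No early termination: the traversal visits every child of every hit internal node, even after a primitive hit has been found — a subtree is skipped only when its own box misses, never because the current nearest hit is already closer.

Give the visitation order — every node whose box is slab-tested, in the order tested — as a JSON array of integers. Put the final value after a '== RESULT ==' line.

Traverse from the root:
N0 x:[59/2,49] y:[15,55] z:[27,87/2] -> hit [59/2,87/2], descend [2, 4, 9, 11]
  N2 x:[61/2,75/2] y:[15,33] z:[65/2,85/2] -> hit [65/2,33], descend [5, 8]
    N5 x:[65/2,35] y:[15,33] z:[65/2,37] -> hit [65/2,33] leaf, test {P3@t=33, P17(miss), P19(miss)}
    N8 x:[61/2,75/2] y:[15,32] z:[37,85/2] -> miss, prune
  N4 x:[40,49] y:[30,55] z:[29,43] -> hit [40,43], descend [1, 3]
    N1 x:[41,49] y:[39,55] z:[29,79/2] -> miss, prune
    N3 x:[40,87/2] y:[30,48] z:[77/2,43] -> hit [40,43] leaf, test {P9(miss), P16(miss)}
  N9 x:[59/2,79/2] y:[29,54] z:[27,77/2] -> hit [59/2,77/2], descend [6, 12]
    N6 x:[33,73/2] y:[47,54] z:[27,77/2] -> miss, prune
    N12 x:[59/2,79/2] y:[29,48] z:[28,36] -> hit [59/2,36] leaf, test {P5@t=67/2, P8(miss), P13(miss)}
  N11 x:[77/2,45] y:[15,28] z:[35,87/2] -> miss, prune

order=[0, 2, 5, 8, 4, 1, 3, 9, 6, 12, 11]  |boxes|=11  |leaves|=3  hit=P3

== RESULT ==
[0, 2, 5, 8, 4, 1, 3, 9, 6, 12, 11]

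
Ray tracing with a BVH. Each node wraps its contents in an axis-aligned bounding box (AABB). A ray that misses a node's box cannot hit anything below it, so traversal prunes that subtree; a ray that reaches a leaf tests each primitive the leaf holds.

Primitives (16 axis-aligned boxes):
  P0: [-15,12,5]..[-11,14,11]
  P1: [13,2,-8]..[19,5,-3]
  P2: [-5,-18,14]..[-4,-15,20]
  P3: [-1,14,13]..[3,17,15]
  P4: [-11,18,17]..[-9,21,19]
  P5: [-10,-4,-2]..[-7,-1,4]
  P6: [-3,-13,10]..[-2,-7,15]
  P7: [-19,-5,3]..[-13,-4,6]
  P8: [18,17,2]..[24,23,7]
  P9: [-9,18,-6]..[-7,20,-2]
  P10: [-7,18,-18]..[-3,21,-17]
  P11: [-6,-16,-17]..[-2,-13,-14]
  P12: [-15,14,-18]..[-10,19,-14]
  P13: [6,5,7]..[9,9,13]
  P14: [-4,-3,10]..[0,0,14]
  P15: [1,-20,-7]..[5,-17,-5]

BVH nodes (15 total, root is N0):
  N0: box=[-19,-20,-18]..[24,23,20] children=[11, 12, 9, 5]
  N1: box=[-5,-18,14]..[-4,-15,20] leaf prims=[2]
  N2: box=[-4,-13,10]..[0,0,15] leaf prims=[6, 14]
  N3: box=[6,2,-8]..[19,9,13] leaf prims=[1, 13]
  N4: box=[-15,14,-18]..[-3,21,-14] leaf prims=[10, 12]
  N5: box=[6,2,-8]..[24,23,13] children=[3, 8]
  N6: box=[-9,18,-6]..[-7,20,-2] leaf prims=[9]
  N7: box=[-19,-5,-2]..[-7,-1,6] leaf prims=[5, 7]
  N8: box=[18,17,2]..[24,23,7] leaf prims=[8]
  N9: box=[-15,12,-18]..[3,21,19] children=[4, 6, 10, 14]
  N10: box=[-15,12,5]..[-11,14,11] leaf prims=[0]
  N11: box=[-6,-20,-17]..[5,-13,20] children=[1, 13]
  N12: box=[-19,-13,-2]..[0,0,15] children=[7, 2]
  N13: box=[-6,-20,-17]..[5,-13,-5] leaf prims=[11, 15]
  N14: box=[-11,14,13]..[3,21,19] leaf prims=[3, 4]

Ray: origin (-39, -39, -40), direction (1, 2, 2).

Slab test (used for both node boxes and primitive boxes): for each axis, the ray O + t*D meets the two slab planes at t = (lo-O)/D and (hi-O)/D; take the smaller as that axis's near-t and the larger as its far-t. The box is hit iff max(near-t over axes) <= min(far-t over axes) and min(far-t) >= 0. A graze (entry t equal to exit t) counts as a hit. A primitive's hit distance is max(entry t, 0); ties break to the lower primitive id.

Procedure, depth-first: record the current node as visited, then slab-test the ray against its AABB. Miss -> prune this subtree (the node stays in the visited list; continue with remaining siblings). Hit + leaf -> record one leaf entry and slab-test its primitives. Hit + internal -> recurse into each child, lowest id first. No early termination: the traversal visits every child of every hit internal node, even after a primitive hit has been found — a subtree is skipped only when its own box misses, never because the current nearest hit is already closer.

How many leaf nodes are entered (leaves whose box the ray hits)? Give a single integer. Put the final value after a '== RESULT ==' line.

Walk:
N0 x:[20,63] y:[19/2,31] z:[11,30] -> hit [20,30], descend [5, 9, 11, 12]
  N5 x:[45,63] y:[41/2,31] z:[16,53/2] -> miss, prune
  N9 x:[24,42] y:[51/2,30] z:[11,59/2] -> hit [51/2,59/2], descend [4, 6, 10, 14]
    N4 x:[24,36] y:[53/2,30] z:[11,13] -> miss, prune
    N6 x:[30,32] y:[57/2,59/2] z:[17,19] -> miss, prune
    N10 x:[24,28] y:[51/2,53/2] z:[45/2,51/2] -> hit [51/2,51/2] leaf, test {P0@t=51/2}
    N14 x:[28,42] y:[53/2,30] z:[53/2,59/2] -> hit [28,59/2] leaf, test {P3(miss), P4@t=57/2}
  N11 x:[33,44] y:[19/2,13] z:[23/2,30] -> miss, prune
  N12 x:[20,39] y:[13,39/2] z:[19,55/2] -> miss, prune

Visited [0, 5, 9, 4, 6, 10, 14, 11, 12]. Tests: 9 box, 2 leaf. Nearest: P0.

== RESULT ==
2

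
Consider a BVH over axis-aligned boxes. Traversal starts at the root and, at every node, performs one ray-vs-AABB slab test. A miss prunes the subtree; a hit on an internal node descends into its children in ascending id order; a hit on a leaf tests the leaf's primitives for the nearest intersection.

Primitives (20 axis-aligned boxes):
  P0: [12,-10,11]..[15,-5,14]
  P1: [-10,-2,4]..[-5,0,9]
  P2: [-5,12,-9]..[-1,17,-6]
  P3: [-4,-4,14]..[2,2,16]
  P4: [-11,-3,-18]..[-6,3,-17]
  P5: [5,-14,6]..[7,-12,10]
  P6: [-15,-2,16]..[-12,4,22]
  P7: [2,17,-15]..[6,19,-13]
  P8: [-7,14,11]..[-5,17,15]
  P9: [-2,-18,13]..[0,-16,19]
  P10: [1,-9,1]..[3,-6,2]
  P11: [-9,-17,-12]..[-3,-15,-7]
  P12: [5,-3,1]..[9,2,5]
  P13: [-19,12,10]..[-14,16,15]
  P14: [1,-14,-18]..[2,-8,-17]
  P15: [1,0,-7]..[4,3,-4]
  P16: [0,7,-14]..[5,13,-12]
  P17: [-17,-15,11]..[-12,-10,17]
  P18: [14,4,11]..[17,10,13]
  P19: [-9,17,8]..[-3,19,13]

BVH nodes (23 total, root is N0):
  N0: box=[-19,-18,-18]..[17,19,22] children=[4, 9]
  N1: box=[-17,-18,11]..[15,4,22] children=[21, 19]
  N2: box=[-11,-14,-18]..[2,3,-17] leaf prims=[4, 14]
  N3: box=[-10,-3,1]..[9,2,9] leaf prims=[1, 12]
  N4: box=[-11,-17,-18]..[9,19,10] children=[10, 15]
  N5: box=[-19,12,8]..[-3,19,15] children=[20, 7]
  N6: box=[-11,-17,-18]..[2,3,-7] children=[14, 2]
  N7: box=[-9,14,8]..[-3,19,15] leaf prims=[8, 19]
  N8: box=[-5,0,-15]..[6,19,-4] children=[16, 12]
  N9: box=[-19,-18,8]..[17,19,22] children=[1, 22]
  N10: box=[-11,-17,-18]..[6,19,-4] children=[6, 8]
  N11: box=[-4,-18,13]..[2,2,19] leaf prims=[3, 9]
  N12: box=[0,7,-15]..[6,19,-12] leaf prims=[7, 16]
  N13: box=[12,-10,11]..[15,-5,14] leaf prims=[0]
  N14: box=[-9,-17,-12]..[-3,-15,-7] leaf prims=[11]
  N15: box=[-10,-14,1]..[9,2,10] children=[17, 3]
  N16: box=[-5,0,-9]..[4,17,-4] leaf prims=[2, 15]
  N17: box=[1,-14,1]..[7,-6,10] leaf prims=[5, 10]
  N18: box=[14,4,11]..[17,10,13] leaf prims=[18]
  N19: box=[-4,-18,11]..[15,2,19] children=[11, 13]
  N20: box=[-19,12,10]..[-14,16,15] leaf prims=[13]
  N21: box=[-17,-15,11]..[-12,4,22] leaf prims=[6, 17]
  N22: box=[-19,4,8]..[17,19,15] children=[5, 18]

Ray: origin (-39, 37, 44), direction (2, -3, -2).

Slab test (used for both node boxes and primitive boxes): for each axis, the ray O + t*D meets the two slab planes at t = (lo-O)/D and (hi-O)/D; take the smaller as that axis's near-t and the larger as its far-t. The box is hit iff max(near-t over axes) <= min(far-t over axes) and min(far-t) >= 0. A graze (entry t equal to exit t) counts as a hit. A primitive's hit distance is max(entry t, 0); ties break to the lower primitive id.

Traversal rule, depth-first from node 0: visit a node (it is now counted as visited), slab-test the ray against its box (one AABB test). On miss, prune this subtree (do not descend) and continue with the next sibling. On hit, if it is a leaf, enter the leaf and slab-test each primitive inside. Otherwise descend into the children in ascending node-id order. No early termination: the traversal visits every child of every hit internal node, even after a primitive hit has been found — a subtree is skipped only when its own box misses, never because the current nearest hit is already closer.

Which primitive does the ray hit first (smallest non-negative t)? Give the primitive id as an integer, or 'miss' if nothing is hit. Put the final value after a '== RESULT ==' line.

Trace the traversal:
N0 x:[10,28] y:[6,55/3] z:[11,31] -> hit [11,55/3], descend [4, 9]
  N4 x:[14,24] y:[6,18] z:[17,31] -> hit [17,18], descend [10, 15]
    N10 x:[14,45/2] y:[6,18] z:[24,31] -> miss, prune
    N15 x:[29/2,24] y:[35/3,17] z:[17,43/2] -> hit [17,17], descend [3, 17]
      N3 x:[29/2,24] y:[35/3,40/3] z:[35/2,43/2] -> miss, prune
      N17 x:[20,23] y:[43/3,17] z:[17,43/2] -> miss, prune
  N9 x:[10,28] y:[6,55/3] z:[11,18] -> hit [11,18], descend [1, 22]
    N1 x:[11,27] y:[11,55/3] z:[11,33/2] -> hit [11,33/2], descend [19, 21]
      N19 x:[35/2,27] y:[35/3,55/3] z:[25/2,33/2] -> miss, prune
      N21 x:[11,27/2] y:[11,52/3] z:[11,33/2] -> hit [11,27/2] leaf, test {P6@t=12, P17(miss)}
    N22 x:[10,28] y:[6,11] z:[29/2,18] -> miss, prune

order=[0, 4, 10, 15, 3, 17, 9, 1, 19, 21, 22]  |boxes|=11  |leaves|=1  hit=P6

== RESULT ==
6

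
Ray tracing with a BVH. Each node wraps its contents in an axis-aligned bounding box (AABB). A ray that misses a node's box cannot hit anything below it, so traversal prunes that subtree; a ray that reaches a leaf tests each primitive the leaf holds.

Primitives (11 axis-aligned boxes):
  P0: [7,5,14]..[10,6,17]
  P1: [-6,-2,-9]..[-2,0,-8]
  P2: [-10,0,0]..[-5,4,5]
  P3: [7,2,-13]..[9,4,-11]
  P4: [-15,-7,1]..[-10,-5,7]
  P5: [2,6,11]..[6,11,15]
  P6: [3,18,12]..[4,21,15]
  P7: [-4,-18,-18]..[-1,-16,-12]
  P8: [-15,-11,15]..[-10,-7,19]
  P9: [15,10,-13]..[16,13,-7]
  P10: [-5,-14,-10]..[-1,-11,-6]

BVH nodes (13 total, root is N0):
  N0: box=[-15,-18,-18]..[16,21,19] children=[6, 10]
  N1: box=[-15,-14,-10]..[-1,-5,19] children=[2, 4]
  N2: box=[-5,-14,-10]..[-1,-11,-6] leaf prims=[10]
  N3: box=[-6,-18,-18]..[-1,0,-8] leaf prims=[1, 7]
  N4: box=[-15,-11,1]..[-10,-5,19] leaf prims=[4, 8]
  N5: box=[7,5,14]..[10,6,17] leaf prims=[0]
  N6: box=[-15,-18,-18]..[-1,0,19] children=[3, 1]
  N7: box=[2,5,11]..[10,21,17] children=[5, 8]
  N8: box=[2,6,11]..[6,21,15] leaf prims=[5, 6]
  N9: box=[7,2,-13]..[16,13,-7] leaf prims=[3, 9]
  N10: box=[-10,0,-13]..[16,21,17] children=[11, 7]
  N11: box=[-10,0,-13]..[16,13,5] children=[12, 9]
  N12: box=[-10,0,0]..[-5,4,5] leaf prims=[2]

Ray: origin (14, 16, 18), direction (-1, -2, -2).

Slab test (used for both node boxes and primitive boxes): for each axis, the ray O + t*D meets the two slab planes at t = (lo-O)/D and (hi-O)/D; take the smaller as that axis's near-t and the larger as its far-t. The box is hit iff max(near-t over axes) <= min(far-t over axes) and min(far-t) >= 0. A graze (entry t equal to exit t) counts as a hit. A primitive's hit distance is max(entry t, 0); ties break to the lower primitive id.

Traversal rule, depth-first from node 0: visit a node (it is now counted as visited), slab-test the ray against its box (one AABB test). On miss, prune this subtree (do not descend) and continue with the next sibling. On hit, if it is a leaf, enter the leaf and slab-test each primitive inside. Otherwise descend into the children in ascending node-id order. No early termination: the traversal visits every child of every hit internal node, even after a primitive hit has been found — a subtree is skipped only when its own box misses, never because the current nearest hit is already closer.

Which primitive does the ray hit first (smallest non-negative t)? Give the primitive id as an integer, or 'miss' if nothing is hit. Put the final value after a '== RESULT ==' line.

Trace the traversal:
N0 x:[-2,29] y:[-5/2,17] z:[-1/2,18] -> hit [-1/2,17], descend [6, 10]
  N6 x:[15,29] y:[8,17] z:[-1/2,18] -> hit [15,17], descend [1, 3]
    N1 x:[15,29] y:[21/2,15] z:[-1/2,14] -> miss, prune
    N3 x:[15,20] y:[8,17] z:[13,18] -> hit [15,17] leaf, test {P1(miss), P7@t=16}
  N10 x:[-2,24] y:[-5/2,8] z:[1/2,31/2] -> hit [1/2,8], descend [7, 11]
    N7 x:[4,12] y:[-5/2,11/2] z:[1/2,7/2] -> miss, prune
    N11 x:[-2,24] y:[3/2,8] z:[13/2,31/2] -> hit [13/2,8], descend [9, 12]
      N9 x:[-2,7] y:[3/2,7] z:[25/2,31/2] -> miss, prune
      N12 x:[19,24] y:[6,8] z:[13/2,9] -> miss, prune

order=[0, 6, 1, 3, 10, 7, 11, 9, 12]  |boxes|=9  |leaves|=1  hit=P7

== RESULT ==
7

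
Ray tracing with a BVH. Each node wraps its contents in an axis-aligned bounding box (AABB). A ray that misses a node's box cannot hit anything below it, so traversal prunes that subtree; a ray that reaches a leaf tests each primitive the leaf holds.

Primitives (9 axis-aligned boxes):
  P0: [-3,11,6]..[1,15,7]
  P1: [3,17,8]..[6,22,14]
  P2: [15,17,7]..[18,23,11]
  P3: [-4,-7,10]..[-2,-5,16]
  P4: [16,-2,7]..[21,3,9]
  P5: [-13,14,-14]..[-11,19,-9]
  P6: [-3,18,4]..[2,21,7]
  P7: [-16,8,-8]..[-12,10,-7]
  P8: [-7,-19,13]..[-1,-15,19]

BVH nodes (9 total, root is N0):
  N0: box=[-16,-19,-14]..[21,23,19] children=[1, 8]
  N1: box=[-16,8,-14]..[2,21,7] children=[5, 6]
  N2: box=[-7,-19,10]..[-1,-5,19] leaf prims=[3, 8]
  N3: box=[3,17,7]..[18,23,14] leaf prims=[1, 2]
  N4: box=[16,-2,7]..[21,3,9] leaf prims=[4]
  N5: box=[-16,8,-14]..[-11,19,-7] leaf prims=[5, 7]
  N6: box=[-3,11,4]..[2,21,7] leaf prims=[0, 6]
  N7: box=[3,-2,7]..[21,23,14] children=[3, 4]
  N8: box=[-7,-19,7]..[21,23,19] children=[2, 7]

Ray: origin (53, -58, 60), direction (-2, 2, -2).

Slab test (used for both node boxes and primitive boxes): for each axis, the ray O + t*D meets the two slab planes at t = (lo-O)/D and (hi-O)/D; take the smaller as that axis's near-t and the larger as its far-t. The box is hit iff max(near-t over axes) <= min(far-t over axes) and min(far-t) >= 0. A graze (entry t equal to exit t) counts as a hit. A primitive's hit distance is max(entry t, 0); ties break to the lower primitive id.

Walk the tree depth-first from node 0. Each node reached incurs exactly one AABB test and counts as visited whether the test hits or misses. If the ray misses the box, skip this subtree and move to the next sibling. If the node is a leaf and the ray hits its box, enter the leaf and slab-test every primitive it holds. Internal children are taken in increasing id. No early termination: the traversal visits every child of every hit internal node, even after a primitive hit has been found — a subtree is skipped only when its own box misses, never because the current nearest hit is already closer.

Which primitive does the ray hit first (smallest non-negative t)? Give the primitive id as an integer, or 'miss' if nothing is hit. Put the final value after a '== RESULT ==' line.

Trace the traversal:
N0 x:[16,69/2] y:[39/2,81/2] z:[41/2,37] -> hit [41/2,69/2], descend [1, 8]
  N1 x:[51/2,69/2] y:[33,79/2] z:[53/2,37] -> hit [33,69/2], descend [5, 6]
    N5 x:[32,69/2] y:[33,77/2] z:[67/2,37] -> hit [67/2,69/2] leaf, test {P5(miss), P7@t=67/2}
    N6 x:[51/2,28] y:[69/2,79/2] z:[53/2,28] -> miss, prune
  N8 x:[16,30] y:[39/2,81/2] z:[41/2,53/2] -> hit [41/2,53/2], descend [2, 7]
    N2 x:[27,30] y:[39/2,53/2] z:[41/2,25] -> miss, prune
    N7 x:[16,25] y:[28,81/2] z:[23,53/2] -> miss, prune

7 AABB tests over nodes [0, 1, 5, 6, 8, 2, 7]; 1 leaf entered; closest P7.

== RESULT ==
7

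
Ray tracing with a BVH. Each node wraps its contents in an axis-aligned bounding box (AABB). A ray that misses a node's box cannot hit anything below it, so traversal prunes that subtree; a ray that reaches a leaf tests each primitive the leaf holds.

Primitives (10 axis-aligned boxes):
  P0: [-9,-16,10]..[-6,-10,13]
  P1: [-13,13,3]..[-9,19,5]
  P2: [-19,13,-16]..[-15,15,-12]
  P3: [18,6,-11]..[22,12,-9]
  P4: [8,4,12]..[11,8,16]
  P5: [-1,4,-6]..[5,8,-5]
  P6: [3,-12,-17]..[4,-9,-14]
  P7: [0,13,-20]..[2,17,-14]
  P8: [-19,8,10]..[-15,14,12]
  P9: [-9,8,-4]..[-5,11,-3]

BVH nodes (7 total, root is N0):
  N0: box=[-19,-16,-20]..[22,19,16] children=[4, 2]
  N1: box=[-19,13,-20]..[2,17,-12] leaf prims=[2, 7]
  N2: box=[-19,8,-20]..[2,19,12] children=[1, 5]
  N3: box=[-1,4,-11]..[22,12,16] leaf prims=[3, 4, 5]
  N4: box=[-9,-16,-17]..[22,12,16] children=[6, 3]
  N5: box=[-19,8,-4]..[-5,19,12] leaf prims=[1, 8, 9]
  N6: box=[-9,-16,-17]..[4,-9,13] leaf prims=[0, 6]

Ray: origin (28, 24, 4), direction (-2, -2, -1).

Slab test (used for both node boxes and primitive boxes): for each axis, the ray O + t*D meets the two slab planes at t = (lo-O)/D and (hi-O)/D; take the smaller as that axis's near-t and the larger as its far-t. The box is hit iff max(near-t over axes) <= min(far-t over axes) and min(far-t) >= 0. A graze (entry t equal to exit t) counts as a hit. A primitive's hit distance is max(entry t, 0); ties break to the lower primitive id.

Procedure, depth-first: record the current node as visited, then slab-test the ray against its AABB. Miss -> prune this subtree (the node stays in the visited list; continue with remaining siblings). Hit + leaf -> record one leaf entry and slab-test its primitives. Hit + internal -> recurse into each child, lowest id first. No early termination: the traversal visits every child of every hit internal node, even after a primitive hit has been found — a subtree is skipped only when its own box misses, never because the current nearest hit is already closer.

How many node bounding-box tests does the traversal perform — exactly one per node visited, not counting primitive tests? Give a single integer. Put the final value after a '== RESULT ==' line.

Walk:
N0 x:[3,47/2] y:[5/2,20] z:[-12,24] -> hit [3,20], descend [2, 4]
  N2 x:[13,47/2] y:[5/2,8] z:[-8,24] -> miss, prune
  N4 x:[3,37/2] y:[6,20] z:[-12,21] -> hit [6,37/2], descend [3, 6]
    N3 x:[3,29/2] y:[6,10] z:[-12,15] -> hit [6,10] leaf, test {P3(miss), P4(miss), P5(miss)}
    N6 x:[12,37/2] y:[33/2,20] z:[-9,21] -> hit [33/2,37/2] leaf, test {P0(miss), P6(miss)}

Summary -> nodes [0, 2, 4, 3, 6]; box-tests=5; leaf-entries=2; first=miss

== RESULT ==
5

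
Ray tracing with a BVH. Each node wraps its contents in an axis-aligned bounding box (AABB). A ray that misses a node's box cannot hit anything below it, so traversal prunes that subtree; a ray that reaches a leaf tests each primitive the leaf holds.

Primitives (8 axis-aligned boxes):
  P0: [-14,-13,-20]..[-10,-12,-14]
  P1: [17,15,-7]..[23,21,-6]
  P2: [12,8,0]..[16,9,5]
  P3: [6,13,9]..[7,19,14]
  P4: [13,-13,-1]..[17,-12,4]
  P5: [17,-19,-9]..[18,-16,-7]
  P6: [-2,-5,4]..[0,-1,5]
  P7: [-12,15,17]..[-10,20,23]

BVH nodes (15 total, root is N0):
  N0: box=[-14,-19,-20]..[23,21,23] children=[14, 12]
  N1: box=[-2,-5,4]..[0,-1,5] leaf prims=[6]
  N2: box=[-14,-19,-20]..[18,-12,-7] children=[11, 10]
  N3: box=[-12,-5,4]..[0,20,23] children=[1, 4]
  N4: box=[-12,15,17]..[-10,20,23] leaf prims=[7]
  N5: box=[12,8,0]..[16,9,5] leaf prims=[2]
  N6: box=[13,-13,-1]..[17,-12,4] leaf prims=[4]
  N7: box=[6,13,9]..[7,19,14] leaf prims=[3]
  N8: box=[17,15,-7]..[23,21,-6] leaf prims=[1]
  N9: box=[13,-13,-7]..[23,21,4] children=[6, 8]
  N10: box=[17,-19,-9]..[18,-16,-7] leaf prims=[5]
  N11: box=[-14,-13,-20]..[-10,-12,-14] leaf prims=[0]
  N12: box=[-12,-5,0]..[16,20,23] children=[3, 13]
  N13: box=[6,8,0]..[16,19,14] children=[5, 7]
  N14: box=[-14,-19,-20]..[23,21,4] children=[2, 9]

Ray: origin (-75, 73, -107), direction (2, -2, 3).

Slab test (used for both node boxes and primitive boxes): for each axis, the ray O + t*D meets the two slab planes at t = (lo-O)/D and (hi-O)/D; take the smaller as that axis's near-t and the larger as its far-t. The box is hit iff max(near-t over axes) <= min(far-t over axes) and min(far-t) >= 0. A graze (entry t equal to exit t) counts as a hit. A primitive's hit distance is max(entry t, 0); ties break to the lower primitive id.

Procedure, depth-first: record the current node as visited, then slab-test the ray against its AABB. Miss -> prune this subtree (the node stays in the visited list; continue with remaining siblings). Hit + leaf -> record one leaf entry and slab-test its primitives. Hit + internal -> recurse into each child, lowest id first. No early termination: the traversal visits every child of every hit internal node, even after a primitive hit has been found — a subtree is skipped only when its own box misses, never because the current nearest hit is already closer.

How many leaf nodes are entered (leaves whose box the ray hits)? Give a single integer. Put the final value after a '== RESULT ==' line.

Traverse from the root:
N0 x:[61/2,49] y:[26,46] z:[29,130/3] -> hit [61/2,130/3], descend [12, 14]
  N12 x:[63/2,91/2] y:[53/2,39] z:[107/3,130/3] -> hit [107/3,39], descend [3, 13]
    N3 x:[63/2,75/2] y:[53/2,39] z:[37,130/3] -> hit [37,75/2], descend [1, 4]
      N1 x:[73/2,75/2] y:[37,39] z:[37,112/3] -> hit [37,112/3] leaf, test {P6@t=37}
      N4 x:[63/2,65/2] y:[53/2,29] z:[124/3,130/3] -> miss, prune
    N13 x:[81/2,91/2] y:[27,65/2] z:[107/3,121/3] -> miss, prune
  N14 x:[61/2,49] y:[26,46] z:[29,37] -> hit [61/2,37], descend [2, 9]
    N2 x:[61/2,93/2] y:[85/2,46] z:[29,100/3] -> miss, prune
    N9 x:[44,49] y:[26,43] z:[100/3,37] -> miss, prune

order=[0, 12, 3, 1, 4, 13, 14, 2, 9]  |boxes|=9  |leaves|=1  hit=P6

== RESULT ==
1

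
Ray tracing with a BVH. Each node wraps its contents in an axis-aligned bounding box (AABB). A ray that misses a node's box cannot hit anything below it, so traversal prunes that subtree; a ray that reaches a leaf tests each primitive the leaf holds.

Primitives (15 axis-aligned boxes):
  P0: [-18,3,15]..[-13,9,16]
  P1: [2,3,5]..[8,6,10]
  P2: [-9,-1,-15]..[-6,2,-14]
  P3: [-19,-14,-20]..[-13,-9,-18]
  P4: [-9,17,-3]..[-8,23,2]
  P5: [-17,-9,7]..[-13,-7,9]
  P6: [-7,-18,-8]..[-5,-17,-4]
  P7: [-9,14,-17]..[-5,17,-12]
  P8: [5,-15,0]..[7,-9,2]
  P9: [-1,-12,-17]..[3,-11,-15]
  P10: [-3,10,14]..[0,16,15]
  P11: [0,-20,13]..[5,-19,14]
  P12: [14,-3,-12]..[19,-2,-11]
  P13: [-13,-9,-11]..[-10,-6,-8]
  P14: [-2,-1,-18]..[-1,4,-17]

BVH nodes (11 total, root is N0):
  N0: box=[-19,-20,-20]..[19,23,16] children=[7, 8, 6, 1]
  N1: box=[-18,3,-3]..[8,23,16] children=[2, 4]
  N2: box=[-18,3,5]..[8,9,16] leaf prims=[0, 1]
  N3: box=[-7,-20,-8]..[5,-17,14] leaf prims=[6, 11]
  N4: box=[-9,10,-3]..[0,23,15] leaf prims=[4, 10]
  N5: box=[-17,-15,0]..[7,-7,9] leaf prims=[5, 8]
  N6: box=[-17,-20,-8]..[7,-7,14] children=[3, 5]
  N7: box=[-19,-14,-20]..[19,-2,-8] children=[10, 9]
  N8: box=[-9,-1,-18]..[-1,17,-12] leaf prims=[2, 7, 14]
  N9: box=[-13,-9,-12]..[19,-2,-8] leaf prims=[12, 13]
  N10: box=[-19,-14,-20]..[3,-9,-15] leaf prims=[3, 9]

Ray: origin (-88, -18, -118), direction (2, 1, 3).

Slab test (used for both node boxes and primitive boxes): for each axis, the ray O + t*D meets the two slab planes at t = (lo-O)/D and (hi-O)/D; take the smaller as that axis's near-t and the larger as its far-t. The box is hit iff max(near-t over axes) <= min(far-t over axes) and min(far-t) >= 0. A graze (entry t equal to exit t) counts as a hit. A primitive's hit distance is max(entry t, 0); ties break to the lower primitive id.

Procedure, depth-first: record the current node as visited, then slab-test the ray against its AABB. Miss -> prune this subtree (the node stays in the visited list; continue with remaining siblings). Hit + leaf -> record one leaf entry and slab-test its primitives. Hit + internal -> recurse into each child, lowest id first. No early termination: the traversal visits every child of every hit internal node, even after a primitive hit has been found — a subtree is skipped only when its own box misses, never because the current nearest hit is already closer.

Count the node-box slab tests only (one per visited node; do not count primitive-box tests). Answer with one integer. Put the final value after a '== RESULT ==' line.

Walk:
N0 x:[69/2,107/2] y:[-2,41] z:[98/3,134/3] -> hit [69/2,41], descend [1, 6, 7, 8]
  N1 x:[35,48] y:[21,41] z:[115/3,134/3] -> hit [115/3,41], descend [2, 4]
    N2 x:[35,48] y:[21,27] z:[41,134/3] -> miss, prune
    N4 x:[79/2,44] y:[28,41] z:[115/3,133/3] -> hit [79/2,41] leaf, test {P4@t=79/2, P10(miss)}
  N6 x:[71/2,95/2] y:[-2,11] z:[110/3,44] -> miss, prune
  N7 x:[69/2,107/2] y:[4,16] z:[98/3,110/3] -> miss, prune
  N8 x:[79/2,87/2] y:[17,35] z:[100/3,106/3] -> miss, prune

order=[0, 1, 2, 4, 6, 7, 8]  |boxes|=7  |leaves|=1  hit=P4

== RESULT ==
7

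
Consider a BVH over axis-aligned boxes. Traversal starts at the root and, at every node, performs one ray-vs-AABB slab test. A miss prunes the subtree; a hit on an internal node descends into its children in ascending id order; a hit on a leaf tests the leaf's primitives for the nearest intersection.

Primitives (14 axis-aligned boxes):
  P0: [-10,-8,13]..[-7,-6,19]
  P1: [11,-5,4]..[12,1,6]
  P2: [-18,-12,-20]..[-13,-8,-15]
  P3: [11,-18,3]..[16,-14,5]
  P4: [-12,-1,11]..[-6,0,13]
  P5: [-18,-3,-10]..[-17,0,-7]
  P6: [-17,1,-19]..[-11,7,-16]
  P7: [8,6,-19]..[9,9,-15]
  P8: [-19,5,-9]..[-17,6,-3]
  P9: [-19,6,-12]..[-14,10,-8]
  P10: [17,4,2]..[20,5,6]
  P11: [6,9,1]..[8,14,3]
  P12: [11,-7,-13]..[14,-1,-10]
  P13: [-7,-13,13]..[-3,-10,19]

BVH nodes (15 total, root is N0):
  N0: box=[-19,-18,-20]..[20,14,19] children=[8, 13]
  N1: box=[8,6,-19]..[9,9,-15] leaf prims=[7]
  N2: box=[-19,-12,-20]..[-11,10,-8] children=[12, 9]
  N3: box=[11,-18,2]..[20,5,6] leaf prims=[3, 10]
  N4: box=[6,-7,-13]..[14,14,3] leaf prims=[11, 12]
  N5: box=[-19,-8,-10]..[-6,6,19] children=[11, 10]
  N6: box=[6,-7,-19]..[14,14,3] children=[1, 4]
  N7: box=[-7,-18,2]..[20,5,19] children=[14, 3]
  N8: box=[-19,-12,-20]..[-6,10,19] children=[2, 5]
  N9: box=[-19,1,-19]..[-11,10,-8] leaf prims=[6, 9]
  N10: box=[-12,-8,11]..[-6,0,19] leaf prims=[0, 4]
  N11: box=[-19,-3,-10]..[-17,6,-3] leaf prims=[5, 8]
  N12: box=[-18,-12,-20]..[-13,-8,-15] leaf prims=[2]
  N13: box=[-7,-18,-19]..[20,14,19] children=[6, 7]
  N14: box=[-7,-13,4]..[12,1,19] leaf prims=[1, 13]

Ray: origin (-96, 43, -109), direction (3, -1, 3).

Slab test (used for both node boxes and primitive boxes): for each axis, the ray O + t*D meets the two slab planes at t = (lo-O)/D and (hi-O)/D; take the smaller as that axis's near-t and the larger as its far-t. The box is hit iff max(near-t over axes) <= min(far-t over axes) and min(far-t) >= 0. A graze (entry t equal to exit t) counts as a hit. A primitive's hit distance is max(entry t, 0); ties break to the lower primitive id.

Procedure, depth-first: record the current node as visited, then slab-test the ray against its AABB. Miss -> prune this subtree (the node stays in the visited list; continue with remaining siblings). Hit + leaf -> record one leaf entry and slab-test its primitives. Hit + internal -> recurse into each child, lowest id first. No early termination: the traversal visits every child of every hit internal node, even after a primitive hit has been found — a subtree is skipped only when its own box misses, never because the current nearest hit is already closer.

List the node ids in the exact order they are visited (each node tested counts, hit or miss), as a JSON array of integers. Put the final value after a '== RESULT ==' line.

Walk:
N0 x:[77/3,116/3] y:[29,61] z:[89/3,128/3] -> hit [89/3,116/3], descend [8, 13]
  N8 x:[77/3,30] y:[33,55] z:[89/3,128/3] -> miss, prune
  N13 x:[89/3,116/3] y:[29,61] z:[30,128/3] -> hit [30,116/3], descend [6, 7]
    N6 x:[34,110/3] y:[29,50] z:[30,112/3] -> hit [34,110/3], descend [1, 4]
      N1 x:[104/3,35] y:[34,37] z:[30,94/3] -> miss, prune
      N4 x:[34,110/3] y:[29,50] z:[32,112/3] -> hit [34,110/3] leaf, test {P11(miss), P12(miss)}
    N7 x:[89/3,116/3] y:[38,61] z:[37,128/3] -> hit [38,116/3], descend [3, 14]
      N3 x:[107/3,116/3] y:[38,61] z:[37,115/3] -> hit [38,115/3] leaf, test {P3(miss), P10@t=38}
      N14 x:[89/3,36] y:[42,56] z:[113/3,128/3] -> miss, prune

order=[0, 8, 13, 6, 1, 4, 7, 3, 14]  |boxes|=9  |leaves|=2  hit=P10

== RESULT ==
[0, 8, 13, 6, 1, 4, 7, 3, 14]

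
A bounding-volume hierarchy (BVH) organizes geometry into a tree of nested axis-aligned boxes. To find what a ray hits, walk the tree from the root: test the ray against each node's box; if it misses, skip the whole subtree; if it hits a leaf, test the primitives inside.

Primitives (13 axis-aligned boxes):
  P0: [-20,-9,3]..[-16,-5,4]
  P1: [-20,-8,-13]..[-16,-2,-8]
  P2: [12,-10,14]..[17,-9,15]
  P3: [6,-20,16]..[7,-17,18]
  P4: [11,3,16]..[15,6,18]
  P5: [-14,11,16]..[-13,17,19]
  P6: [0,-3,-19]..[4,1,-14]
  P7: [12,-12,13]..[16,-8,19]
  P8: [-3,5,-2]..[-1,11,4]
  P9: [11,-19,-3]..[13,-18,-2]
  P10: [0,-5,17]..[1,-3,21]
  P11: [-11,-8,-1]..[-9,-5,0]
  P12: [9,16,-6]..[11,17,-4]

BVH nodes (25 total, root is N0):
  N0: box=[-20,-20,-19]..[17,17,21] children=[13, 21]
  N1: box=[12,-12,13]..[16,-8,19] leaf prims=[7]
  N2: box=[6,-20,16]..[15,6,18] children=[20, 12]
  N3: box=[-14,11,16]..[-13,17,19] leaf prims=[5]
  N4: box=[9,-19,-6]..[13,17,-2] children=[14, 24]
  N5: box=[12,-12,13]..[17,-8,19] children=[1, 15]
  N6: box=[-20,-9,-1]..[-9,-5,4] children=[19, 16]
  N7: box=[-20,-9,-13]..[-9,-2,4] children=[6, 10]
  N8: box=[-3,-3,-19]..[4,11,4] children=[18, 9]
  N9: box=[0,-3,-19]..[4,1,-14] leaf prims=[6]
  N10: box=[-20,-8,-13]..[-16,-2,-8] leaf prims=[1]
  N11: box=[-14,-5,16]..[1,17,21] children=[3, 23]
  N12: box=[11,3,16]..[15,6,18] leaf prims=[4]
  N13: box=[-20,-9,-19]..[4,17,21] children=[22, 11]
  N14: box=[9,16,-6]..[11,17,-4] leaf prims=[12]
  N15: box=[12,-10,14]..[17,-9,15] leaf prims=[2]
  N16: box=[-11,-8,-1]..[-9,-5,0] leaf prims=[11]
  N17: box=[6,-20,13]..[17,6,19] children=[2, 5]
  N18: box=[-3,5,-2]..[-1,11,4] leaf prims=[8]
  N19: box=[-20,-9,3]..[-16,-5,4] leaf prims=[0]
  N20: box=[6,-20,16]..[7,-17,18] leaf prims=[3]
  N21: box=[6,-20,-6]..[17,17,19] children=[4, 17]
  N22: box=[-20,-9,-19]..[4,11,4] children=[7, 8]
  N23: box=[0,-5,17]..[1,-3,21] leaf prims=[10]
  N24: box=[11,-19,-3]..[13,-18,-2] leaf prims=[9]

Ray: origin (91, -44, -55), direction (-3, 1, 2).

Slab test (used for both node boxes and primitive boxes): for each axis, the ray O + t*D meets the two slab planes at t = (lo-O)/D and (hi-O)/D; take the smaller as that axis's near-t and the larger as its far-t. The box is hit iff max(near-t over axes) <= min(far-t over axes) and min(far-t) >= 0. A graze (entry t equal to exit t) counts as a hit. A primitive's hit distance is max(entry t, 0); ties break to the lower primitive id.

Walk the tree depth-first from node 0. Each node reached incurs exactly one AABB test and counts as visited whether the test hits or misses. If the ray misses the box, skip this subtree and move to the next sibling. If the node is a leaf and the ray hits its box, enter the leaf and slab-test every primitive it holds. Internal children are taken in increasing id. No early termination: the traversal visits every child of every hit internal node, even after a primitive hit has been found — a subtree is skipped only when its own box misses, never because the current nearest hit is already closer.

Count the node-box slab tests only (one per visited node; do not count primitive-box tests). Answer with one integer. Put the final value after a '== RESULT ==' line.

Traverse from the root:
N0 x:[74/3,37] y:[24,61] z:[18,38] -> hit [74/3,37], descend [13, 21]
  N13 x:[29,37] y:[35,61] z:[18,38] -> hit [35,37], descend [11, 22]
    N11 x:[30,35] y:[39,61] z:[71/2,38] -> miss, prune
    N22 x:[29,37] y:[35,55] z:[18,59/2] -> miss, prune
  N21 x:[74/3,85/3] y:[24,61] z:[49/2,37] -> hit [74/3,85/3], descend [4, 17]
    N4 x:[26,82/3] y:[25,61] z:[49/2,53/2] -> hit [26,53/2], descend [14, 24]
      N14 x:[80/3,82/3] y:[60,61] z:[49/2,51/2] -> miss, prune
      N24 x:[26,80/3] y:[25,26] z:[26,53/2] -> hit [26,26] leaf, test {P9@t=26}
    N17 x:[74/3,85/3] y:[24,50] z:[34,37] -> miss, prune

order=[0, 13, 11, 22, 21, 4, 14, 24, 17]  |boxes|=9  |leaves|=1  hit=P9

== RESULT ==
9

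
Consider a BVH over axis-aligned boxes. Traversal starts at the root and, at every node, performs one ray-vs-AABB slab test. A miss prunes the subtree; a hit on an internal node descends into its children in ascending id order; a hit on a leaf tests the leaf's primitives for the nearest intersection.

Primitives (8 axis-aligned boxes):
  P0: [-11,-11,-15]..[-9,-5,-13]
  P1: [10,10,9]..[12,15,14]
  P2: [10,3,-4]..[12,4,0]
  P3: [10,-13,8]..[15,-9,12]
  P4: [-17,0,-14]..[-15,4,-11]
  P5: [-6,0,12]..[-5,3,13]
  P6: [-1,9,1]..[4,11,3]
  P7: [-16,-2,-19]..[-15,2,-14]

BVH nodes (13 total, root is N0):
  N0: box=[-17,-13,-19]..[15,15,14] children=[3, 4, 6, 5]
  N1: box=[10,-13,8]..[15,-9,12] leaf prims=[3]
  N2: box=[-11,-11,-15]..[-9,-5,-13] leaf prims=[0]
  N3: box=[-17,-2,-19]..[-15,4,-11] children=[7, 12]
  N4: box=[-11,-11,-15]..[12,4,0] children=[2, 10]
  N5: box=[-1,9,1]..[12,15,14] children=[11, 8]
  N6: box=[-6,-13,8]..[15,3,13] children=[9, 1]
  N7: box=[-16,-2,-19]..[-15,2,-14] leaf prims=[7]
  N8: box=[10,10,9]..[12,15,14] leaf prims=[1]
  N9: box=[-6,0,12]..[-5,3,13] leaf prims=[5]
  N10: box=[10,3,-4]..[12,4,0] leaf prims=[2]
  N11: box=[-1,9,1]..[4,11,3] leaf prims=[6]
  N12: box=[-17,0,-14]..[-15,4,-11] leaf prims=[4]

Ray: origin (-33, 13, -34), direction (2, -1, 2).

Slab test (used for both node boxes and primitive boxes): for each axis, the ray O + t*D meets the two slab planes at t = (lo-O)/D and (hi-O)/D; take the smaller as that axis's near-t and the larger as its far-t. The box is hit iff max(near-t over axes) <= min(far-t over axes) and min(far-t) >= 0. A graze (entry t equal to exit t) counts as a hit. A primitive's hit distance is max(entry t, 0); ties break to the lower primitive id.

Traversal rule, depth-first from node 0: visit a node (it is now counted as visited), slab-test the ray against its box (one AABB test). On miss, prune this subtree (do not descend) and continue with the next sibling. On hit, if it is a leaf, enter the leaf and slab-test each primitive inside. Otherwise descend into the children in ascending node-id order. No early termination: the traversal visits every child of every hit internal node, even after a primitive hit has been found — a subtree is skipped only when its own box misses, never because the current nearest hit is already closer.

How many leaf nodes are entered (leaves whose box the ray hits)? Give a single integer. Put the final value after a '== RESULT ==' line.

Walk:
N0 x:[8,24] y:[-2,26] z:[15/2,24] -> hit [8,24], descend [3, 4, 5, 6]
  N3 x:[8,9] y:[9,15] z:[15/2,23/2] -> hit [9,9], descend [7, 12]
    N7 x:[17/2,9] y:[11,15] z:[15/2,10] -> miss, prune
    N12 x:[8,9] y:[9,13] z:[10,23/2] -> miss, prune
  N4 x:[11,45/2] y:[9,24] z:[19/2,17] -> hit [11,17], descend [2, 10]
    N2 x:[11,12] y:[18,24] z:[19/2,21/2] -> miss, prune
    N10 x:[43/2,45/2] y:[9,10] z:[15,17] -> miss, prune
  N5 x:[16,45/2] y:[-2,4] z:[35/2,24] -> miss, prune
  N6 x:[27/2,24] y:[10,26] z:[21,47/2] -> hit [21,47/2], descend [1, 9]
    N1 x:[43/2,24] y:[22,26] z:[21,23] -> hit [22,23] leaf, test {P3@t=22}
    N9 x:[27/2,14] y:[10,13] z:[23,47/2] -> miss, prune

Summary -> nodes [0, 3, 7, 12, 4, 2, 10, 5, 6, 1, 9]; box-tests=11; leaf-entries=1; first=P3

== RESULT ==
1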